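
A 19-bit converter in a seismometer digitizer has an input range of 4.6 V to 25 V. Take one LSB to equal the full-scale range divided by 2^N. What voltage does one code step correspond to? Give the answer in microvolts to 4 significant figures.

38.91 µV

Span: 25 V − (4.6 V) = 20.4 V.
2^19 = 524288 levels.
Step size = 20.4/524288 V = 38.91 µV.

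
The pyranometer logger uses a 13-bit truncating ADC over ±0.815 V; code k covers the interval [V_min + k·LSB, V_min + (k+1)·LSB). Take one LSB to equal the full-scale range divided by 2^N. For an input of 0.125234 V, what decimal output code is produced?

Full-scale range = 0.815 V − (-0.815 V) = 1.63 V. LSB = 1.63 V / 2^13 ≈ 199.0 µV.
V_in − V_min = 0.125234 − (-0.815) = 0.940234 V.
Divide by LSB: 0.940234 × 8192/1.63 = 4725.3969.
Truncating gives code 4725.

4725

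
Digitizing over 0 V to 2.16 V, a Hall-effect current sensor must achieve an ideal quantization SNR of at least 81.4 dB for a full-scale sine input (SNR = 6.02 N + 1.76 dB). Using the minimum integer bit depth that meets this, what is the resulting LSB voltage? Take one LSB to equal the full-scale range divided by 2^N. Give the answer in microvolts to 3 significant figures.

132 µV

Span = 2.16 V.
Required N = ⌈(81.4 − 1.76)/6.02⌉ = ⌈13.229⌉ = 14.
One LSB is 2.16 V / 16384 = 132 µV.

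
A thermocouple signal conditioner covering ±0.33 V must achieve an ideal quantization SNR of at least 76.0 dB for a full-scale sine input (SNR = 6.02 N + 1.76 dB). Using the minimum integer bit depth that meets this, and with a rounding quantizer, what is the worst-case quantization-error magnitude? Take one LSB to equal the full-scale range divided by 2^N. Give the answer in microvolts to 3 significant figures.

Full-scale range = 0.33 V − (-0.33 V) = 0.66 V.
Required N = ⌈(76.0 − 1.76)/6.02⌉ = ⌈12.332⌉ = 13.
LSB = 0.66 V / 2^13 = 80.566 µV.
|e|_max = LSB/2 = 40.3 µV.

40.3 µV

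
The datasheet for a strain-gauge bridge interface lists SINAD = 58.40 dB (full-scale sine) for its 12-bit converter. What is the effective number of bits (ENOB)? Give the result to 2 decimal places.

ENOB = (58.40 − 1.76)/6.02 = 9.4086 bits.

9.41 bits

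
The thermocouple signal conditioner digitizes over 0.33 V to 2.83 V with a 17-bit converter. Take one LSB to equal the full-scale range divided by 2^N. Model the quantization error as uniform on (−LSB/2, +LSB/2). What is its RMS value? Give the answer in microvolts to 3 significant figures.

5.51 µV

The full-scale span is 2.83 − (0.33) = 2.5 V.
One LSB is 2.5 V / 131072 = 19.073 µV.
V_rms = LSB/√12 = 19.073 µV / √12 = 5.51 µV.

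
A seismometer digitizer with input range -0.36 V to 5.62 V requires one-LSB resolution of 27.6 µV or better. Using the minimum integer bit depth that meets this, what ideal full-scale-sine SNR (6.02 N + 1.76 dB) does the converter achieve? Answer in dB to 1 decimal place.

Range = 5.62 − (-0.36) = 5.98 V.
5.98 V / 27.6 µV = 216700. Since 2^17 = 131072 and 2^18 = 262144, N = 18.
SNR = 6.02 × 18 + 1.76 = 110.12 dB.

110.1 dB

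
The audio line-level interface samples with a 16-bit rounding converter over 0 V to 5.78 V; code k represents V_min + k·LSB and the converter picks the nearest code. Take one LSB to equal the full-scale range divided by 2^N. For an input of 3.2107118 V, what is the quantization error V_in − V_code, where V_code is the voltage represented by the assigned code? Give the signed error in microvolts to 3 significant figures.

V_FS = 5.78 V. LSB = 5.78 V / 2^16 ≈ 88.20 µV.
Position in LSBs: (3.2107118 − (0)) × 65536/5.78 = 36404.3613; rounding gives k = 36404.
V_code = 0 + (36404/65536) × 5.78 = 3.2106799316 V.
Error = V_in − V_code = 3.2107118 − (3.2106799316) = +31.9 µV.

+31.9 µV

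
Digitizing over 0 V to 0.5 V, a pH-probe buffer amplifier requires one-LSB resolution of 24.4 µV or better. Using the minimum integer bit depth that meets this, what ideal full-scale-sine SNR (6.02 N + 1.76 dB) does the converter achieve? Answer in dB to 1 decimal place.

Range is 0.5 V.
Required number of levels: 0.5/24.4 µV = 20492; smallest N with 2^N ≥ that is 15.
6.02(15) + 1.76 = 92.06 dB.

92.1 dB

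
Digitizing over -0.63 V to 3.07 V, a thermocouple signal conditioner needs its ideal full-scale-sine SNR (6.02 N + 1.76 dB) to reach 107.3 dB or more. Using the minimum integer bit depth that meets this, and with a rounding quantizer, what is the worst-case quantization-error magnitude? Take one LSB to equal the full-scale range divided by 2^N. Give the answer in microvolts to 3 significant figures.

The full-scale span is 3.07 − (-0.63) = 3.7 V.
N ≥ (107.3 − 1.76)/6.02 = 17.532 → N_min = 18.
One LSB is 3.7 V / 262144 = 14.114 µV.
Half an LSB is 7.06 µV.

7.06 µV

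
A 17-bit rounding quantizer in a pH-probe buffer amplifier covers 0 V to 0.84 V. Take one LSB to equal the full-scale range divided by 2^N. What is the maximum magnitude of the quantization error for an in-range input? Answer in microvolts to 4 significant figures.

3.204 µV

Full-scale range = 0.84 V.
Step size = 0.84/131072 V = 6.40869 µV.
|e|_max = LSB/2 = 3.204 µV.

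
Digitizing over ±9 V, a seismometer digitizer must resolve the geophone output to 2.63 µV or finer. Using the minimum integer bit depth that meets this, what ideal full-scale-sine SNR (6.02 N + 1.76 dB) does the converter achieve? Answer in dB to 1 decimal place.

140.2 dB

Span: 9 V − (-9 V) = 18 V.
18 V / 2.63 µV = 6.844e6. Since 2^22 = 4194304 and 2^23 = 8388608, N = 23.
SNR = 6.02 × 23 + 1.76 = 140.22 dB.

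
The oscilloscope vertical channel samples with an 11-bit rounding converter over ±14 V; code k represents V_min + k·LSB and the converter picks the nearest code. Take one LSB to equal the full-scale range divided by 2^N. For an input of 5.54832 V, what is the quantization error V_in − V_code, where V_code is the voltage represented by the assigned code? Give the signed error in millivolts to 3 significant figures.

−2.46 mV

Full-scale range = 14 V − (-14 V) = 28 V. LSB = 28 V / 2^11 ≈ 13.67 mV.
Position in LSBs: (5.54832 − (-14)) × 2048/28 = 1429.8200; rounding gives k = 1430.
V_code = V_min + k × range/2^11 = -14 + 1430 × 28/2048 = 5.550781250 V.
Error = V_in − V_code = 5.54832 − (5.550781250) = −2.46 mV.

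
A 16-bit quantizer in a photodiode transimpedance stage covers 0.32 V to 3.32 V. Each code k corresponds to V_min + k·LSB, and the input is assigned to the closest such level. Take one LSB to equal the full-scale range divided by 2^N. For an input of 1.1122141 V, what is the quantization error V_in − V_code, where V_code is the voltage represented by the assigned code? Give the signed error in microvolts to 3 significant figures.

Span: 3.32 V − (0.32 V) = 3 V. LSB = 3 V / 2^16 ≈ 45.78 µV.
(V_in − V_min)/LSB = (1.1122141 − (0.32)) × 65536/3 = 17306.1811 → nearest code k = 17306.
V_code = 0.32 + (17306/65536) × 3 = 1.1122058105 V.
V_in − V_code = 1.1122141 − (1.1122058105) = +8.29 µV.

+8.29 µV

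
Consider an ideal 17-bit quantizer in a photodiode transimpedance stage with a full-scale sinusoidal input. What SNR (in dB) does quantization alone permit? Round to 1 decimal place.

Ideal quantization SNR: 6.02 × 17 + 1.76 dB = 104.1 dB.

104.1 dB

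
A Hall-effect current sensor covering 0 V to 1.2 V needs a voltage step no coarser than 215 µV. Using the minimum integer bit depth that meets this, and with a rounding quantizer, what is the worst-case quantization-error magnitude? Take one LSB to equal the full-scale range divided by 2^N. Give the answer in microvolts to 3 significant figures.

73.2 µV

Span = 1.2 V.
Levels needed ≥ 1.2/215 µV = 5581. 2^13 = 8192 suffices, so N_min = 13.
LSB = 1.2 V ÷ 2^13 = 1.2/8192 V = 146.48 µV.
Half an LSB is 73.2 µV.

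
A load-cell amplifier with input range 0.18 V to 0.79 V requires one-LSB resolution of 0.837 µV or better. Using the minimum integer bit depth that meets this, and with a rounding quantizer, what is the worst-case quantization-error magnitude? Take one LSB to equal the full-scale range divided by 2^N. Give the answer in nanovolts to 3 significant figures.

291 nV

The full-scale span is 0.79 − (0.18) = 0.61 V.
Required number of levels: 0.61/0.837 µV = 728790; smallest N with 2^N ≥ that is 20.
Step size = 0.61/1048576 V = 0.58174 µV.
|e|_max = LSB/2 = 291 nV.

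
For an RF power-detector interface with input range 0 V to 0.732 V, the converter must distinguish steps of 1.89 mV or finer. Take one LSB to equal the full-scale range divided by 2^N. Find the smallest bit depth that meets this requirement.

Range is 0.732 V.
0.732 V / 1.89 mV = 387.3. Since 2^8 = 256 and 2^9 = 512, N = 9.

9 bits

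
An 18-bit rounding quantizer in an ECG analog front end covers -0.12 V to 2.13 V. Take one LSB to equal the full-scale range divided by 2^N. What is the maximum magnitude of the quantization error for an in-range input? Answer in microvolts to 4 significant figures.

The full-scale span is 2.13 − (-0.12) = 2.25 V.
One LSB is 2.25 V / 262144 = 8.58307 µV.
A rounding quantizer has |error| ≤ LSB/2 = 4.292 µV.

4.292 µV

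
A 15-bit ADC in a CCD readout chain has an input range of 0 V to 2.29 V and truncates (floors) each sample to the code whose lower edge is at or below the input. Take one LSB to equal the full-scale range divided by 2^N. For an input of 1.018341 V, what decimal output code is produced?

14571

V_FS = 2.29 V. LSB = 2.29 V / 2^15 ≈ 69.89 µV.
code = ⌊(V_in − V_min)/LSB⌋ = ⌊(V_in − V_min) × 2^15 / range⌋
     = ⌊(1.018341 − (0)) × 32768 / 2.29⌋ = ⌊1.018341 × 32768/2.29⌋
     = ⌊14571.615⌋ = 14571.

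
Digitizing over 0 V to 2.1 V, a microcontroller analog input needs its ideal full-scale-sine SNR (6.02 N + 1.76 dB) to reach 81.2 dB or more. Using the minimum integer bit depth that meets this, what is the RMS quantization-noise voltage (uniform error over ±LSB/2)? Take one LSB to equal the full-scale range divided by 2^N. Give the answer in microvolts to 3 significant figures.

V_FS = 2.1 V.
6.02 N + 1.76 ≥ 81.2 gives N ≥ 13.196, so the minimum integer is 14.
LSB = 2.1 V / 2^14 = 128.17 µV.
V_rms = LSB/√12 = 37.0 µV.

37.0 µV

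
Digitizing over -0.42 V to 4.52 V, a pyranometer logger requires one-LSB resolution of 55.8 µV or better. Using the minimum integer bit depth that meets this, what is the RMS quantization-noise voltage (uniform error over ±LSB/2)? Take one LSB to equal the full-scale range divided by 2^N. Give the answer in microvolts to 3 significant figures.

Range = 4.52 − (-0.42) = 4.94 V.
Need 2^N ≥ 4.94 V / 55.8 µV = 88530 → N_min = 17.
LSB = 4.94 V / 2^17 = 37.689 µV.
V_rms = LSB/√12 = 10.9 µV.

10.9 µV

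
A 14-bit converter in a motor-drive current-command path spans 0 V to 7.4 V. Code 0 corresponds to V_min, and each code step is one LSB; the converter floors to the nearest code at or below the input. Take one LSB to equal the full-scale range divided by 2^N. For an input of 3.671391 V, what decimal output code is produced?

8128

Range is 7.4 V. LSB = 7.4 V / 2^14 ≈ 451.7 µV.
V_in − V_min = 3.671391 − (0) = 3.671391 V.
Divide by LSB: 3.671391 × 16384/7.4 = 8128.6581.
Truncating gives code 8128.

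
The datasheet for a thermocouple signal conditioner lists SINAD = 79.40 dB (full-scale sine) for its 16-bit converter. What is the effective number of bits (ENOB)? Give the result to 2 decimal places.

ENOB = (SINAD − 1.76) / 6.02 = (79.40 − 1.76) / 6.02 = 77.64 / 6.02 = 12.8970.

12.90 bits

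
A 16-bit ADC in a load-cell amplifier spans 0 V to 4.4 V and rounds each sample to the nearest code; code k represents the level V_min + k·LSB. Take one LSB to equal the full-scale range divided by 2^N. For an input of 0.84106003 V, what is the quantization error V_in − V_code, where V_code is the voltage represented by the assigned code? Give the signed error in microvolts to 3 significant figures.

+13.9 µV

Range is 4.4 V. LSB = 4.4 V / 2^16 ≈ 67.14 µV.
(V_in − V_min)/LSB = (0.84106003 − (0)) × 65536/4.4 = 12527.2068 → nearest code k = 12527.
V_code = V_min + k × range/2^16 = 0 + 12527 × 4.4/65536 = 0.84104614258 V.
Error = V_in − V_code = 0.84106003 − (0.84104614258) = +13.9 µV.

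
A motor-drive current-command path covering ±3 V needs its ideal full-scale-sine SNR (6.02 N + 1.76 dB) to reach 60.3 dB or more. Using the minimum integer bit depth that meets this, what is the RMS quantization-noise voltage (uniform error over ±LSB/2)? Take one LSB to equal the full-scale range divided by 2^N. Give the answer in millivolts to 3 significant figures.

Full-scale range = 3 V − (-3 V) = 6 V.
6.02 N + 1.76 ≥ 60.3 gives N ≥ 9.724, so the minimum integer is 10.
LSB = 6 V / 2^10 = 5.8594 mV.
V_rms = LSB/√12 = 1.69 mV.

1.69 mV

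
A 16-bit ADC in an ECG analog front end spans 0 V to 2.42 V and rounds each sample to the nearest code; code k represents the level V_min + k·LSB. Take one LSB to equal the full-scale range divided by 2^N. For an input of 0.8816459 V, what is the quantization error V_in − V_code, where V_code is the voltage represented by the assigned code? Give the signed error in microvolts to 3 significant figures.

Span = 2.42 V. LSB = 2.42 V / 2^16 ≈ 36.93 µV.
(V_in − V_min)/LSB = (0.8816459 − (0)) × 65536/2.42 = 23875.8453 → nearest code k = 23876.
Reconstructed level: 0 + 23876 × 2.42/65536 V = 0.88165161133 V.
Error = V_in − V_code = 0.8816459 − (0.88165161133) = −5.71 µV.

−5.71 µV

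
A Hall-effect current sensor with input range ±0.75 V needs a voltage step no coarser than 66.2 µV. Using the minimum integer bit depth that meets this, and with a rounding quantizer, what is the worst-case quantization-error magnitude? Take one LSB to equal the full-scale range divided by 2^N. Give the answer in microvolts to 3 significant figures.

22.9 µV

The full-scale span is 0.75 − (-0.75) = 1.5 V.
Required number of levels: 1.5/66.2 µV = 22659; smallest N with 2^N ≥ that is 15.
LSB = 1.5 V ÷ 2^15 = 1.5/32768 V = 45.776 µV.
|e|_max = LSB/2 = 22.9 µV.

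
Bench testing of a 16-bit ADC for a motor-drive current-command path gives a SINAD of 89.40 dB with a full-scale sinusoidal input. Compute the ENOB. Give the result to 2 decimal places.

(89.40 − 1.76) / 6.02 = 87.64/6.02 = 14.5581 effective bits.

14.56 bits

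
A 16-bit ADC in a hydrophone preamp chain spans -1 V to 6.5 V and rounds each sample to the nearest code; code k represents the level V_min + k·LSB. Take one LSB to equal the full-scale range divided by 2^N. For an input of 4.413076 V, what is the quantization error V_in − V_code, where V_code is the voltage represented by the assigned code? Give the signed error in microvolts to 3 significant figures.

+20.6 µV

The full-scale span is 6.5 − (-1) = 7.5 V. LSB = 7.5 V / 2^16 ≈ 114.4 µV.
(V_in − V_min)/LSB = (4.413076 − (-1)) × 65536/7.5 = 47300.1798 → nearest code k = 47300.
V_code = V_min + k × range/2^16 = -1 + 47300 × 7.5/65536 = 4.4130554199 V.
Error = V_in − V_code = 4.413076 − (4.4130554199) = +20.6 µV.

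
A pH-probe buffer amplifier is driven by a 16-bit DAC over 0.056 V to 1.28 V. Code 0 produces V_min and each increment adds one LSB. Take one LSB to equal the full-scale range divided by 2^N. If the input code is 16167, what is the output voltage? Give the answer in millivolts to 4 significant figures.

The full-scale span is 1.28 − (0.056) = 1.224 V. LSB = 1.224 V / 2^16.
V_out = 0.056 + 16167 × (1.224/65536) V
      = 0.056 V + 0.301947 V = 0.357947 V.

357.9 mV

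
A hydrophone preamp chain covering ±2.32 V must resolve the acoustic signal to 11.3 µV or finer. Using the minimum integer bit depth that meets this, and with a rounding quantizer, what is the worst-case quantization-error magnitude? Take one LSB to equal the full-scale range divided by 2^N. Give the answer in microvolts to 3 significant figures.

Range = 2.32 − (-2.32) = 4.64 V.
4.64 V / 11.3 µV = 410600. Since 2^18 = 262144 and 2^19 = 524288, N = 19.
One LSB is 4.64 V / 524288 = 8.8501 µV.
Max error for round-to-nearest is LSB/2 = 4.43 µV.

4.43 µV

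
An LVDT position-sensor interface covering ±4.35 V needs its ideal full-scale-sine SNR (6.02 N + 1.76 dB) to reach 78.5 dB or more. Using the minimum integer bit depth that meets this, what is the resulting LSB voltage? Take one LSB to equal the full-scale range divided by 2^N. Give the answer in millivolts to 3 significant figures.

1.06 mV

The full-scale span is 4.35 − (-4.35) = 8.7 V.
N ≥ (78.5 − 1.76)/6.02 = 12.748 → N_min = 13.
LSB = 8.7 V / 2^13 = 1.06 mV.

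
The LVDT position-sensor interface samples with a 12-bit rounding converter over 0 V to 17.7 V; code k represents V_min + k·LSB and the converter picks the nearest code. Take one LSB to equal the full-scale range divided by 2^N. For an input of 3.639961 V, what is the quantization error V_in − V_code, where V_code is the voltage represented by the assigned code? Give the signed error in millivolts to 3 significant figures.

V_FS = 17.7 V. LSB = 17.7 V / 2^12 ≈ 4.321 mV.
Position in LSBs: (3.639961 − (0)) × 4096/17.7 = 842.3322; rounding gives k = 842.
V_code = V_min + k × range/2^12 = 0 + 842 × 17.7/4096 = 3.638525391 V.
V_in − V_code = 3.639961 − (3.638525391) = +1.44 mV.

+1.44 mV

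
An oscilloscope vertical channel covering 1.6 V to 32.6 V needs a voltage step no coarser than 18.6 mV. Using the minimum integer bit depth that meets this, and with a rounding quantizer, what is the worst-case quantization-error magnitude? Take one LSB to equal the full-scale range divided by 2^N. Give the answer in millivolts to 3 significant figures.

The full-scale span is 32.6 − (1.6) = 31 V.
31 V / 18.6 mV = 1667. Since 2^10 = 1024 and 2^11 = 2048, N = 11.
One LSB is 31 V / 2048 = 15.137 mV.
|e|_max = LSB/2 = 7.57 mV.

7.57 mV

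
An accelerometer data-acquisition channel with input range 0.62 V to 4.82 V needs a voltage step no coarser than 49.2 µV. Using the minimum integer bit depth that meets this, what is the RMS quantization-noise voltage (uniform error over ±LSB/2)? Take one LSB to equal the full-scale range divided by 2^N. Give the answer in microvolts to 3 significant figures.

Range = 4.82 − (0.62) = 4.2 V.
Required number of levels: 4.2/49.2 µV = 85366; smallest N with 2^N ≥ that is 17.
Step size = 4.2/131072 V = 32.043 µV.
RMS noise = LSB/√12 = 9.25 µV.

9.25 µV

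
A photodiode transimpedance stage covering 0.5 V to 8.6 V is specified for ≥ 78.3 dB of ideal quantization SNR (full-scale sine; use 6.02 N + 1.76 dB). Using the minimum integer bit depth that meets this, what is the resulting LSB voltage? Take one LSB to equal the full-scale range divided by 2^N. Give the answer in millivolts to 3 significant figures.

Span: 8.6 V − (0.5 V) = 8.1 V.
Solving 6.02 N ≥ 78.3 − 1.76: N ≥ 12.714. Round up → N = 13.
One LSB is 8.1 V / 8192 = 0.989 mV.

0.989 mV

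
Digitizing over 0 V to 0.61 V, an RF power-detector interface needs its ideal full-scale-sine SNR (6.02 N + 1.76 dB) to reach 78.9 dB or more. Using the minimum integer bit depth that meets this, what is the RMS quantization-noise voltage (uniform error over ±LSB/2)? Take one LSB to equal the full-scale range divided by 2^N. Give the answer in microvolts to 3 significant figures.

Range is 0.61 V.
6.02 N + 1.76 ≥ 78.9 gives N ≥ 12.814, so the minimum integer is 13.
LSB = 0.61 V ÷ 2^13 = 0.61/8192 V = 74.463 µV.
σ_q = LSB/√12 = 74.463 µV/3.4641 = 21.5 µV.

21.5 µV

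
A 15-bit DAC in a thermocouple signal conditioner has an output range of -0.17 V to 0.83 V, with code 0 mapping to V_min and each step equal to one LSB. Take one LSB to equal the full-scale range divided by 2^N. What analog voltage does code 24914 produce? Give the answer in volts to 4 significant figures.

0.5903 V

Span: 0.83 V − (-0.17 V) = 1 V. LSB = 1 V / 2^15.
V_out = -0.17 + 24914 × (1/32768) V
      = -0.17 V + 0.760315 V = 0.590315 V.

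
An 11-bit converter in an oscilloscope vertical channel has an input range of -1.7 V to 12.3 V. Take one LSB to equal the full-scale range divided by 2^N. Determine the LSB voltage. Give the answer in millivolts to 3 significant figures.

6.84 mV

Full-scale range = 12.3 V − (-1.7 V) = 14 V.
2^11 = 2048 levels.
LSB = 14 V / 2^11 = 6.84 mV.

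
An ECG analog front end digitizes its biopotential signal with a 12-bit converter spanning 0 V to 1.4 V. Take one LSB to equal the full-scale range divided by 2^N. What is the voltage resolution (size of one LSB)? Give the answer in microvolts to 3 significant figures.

342 µV

Range is 1.4 V.
Number of codes = 2^12 = 4096.
One LSB is 1.4 V / 4096 = 342 µV.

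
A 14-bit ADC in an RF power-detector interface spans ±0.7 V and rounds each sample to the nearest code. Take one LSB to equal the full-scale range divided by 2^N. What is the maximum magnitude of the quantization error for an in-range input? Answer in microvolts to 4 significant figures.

42.72 µV

The full-scale span is 0.7 − (-0.7) = 1.4 V.
LSB = 1.4 V ÷ 2^14 = 1.4/16384 V = 85.4492 µV.
|e|_max = LSB/2 = 42.72 µV.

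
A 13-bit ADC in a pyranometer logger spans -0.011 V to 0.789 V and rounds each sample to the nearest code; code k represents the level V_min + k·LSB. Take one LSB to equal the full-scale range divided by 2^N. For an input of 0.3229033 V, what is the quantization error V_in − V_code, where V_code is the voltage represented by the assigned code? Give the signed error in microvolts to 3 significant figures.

Span: 0.789 V − (-0.011 V) = 0.8 V. LSB = 0.8 V / 2^13 ≈ 97.66 µV.
Position in LSBs: (0.3229033 − (-0.011)) × 8192/0.8 = 3419.1698; rounding gives k = 3419.
V_code = V_min + k × range/2^13 = -0.011 + 3419 × 0.8/8192 = 0.3228867188 V.
e = 0.3229033 − (0.3228867188) = +16.6 µV.

+16.6 µV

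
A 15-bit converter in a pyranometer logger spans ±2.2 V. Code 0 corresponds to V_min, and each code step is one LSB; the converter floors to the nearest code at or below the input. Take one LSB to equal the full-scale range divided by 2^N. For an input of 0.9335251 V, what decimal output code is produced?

23336

Range = 2.2 − (-2.2) = 4.4 V. LSB = 4.4 V / 2^15 ≈ 134.3 µV.
(V_in − V_min) × 2^15/range = (0.9335251 − (-2.2)) × 32768/4.4 = 23336.216.
Floor → code = 23336.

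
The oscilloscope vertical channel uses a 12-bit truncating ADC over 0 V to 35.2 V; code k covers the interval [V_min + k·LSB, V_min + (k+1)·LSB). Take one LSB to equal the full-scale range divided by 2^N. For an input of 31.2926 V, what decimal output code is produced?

V_FS = 35.2 V. LSB = 35.2 V / 2^12 ≈ 8.594 mV.
code = ⌊(V_in − V_min)/LSB⌋ = ⌊(V_in − V_min) × 2^12 / range⌋
     = ⌊(31.2926 − (0)) × 4096 / 35.2⌋ = ⌊31.2926 × 4096/35.2⌋
     = ⌊3641.321⌋ = 3641.

3641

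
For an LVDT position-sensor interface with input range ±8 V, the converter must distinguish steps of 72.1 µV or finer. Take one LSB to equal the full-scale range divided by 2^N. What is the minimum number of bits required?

18 bits

Range = 8 − (-8) = 16 V.
16 V / 72.1 µV = 221900. Since 2^17 = 131072 and 2^18 = 262144, N = 18.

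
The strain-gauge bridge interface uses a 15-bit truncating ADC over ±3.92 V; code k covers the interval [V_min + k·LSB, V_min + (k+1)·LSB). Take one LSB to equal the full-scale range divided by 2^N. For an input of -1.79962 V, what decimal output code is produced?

The full-scale span is 3.92 − (-3.92) = 7.84 V. LSB = 7.84 V / 2^15 ≈ 239.3 µV.
V_in − V_min = -1.79962 − (-3.92) = 2.12038 V.
Divide by LSB: 2.12038 × 32768/7.84 = 8862.3229.
Truncating gives code 8862.

8862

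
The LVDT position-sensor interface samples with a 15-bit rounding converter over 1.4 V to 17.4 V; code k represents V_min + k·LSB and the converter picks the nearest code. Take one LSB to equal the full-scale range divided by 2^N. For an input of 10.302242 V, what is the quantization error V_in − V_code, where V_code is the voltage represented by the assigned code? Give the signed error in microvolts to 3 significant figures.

−102 µV

The full-scale span is 17.4 − (1.4) = 16 V. LSB = 16 V / 2^15 ≈ 488.3 µV.
(V_in − V_min)/LSB = (10.302242 − (1.4)) × 32768/16 = 18231.7916 → nearest code k = 18232.
V_code = 1.4 + (18232/32768) × 16 = 10.302343750 V.
Error = V_in − V_code = 10.302242 − (10.302343750) = −102 µV.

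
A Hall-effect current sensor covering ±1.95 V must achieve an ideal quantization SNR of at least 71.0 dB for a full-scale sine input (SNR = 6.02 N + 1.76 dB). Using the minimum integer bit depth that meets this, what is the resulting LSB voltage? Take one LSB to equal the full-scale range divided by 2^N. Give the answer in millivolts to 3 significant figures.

Span: 1.95 V − (-1.95 V) = 3.9 V.
N ≥ (71.0 − 1.76)/6.02 = 11.502 → N_min = 12.
LSB = 3.9 V ÷ 2^12 = 3.9/4096 V = 0.952 mV.

0.952 mV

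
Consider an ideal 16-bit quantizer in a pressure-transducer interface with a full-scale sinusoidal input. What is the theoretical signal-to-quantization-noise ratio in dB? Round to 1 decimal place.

6.02(16) + 1.76 = 96.32 + 1.76 = 98.08 dB.

98.1 dB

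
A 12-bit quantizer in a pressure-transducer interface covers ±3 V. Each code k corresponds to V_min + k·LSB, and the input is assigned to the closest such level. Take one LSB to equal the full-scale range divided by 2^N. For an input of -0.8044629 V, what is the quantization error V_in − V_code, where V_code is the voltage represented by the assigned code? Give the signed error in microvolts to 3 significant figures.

The full-scale span is 3 − (-3) = 6 V. LSB = 6 V / 2^12 ≈ 1.465 mV.
(-0.8044629 − (-3)) / LSB = 2.1955371 × 4096/6 = 1498.8200. Nearest integer: k = 1499.
V_code = V_min + k × range/2^12 = -3 + 1499 × 6/4096 = -0.8041992188 V.
Error = V_in − V_code = -0.8044629 − (-0.8041992188) = −264 µV.

−264 µV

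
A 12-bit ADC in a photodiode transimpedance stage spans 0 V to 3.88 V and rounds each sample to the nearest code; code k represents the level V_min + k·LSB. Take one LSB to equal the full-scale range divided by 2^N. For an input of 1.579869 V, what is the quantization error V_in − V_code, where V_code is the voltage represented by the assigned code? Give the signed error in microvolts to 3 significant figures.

V_FS = 3.88 V. LSB = 3.88 V / 2^12 ≈ 0.9473 mV.
(V_in − V_min)/LSB = (1.579869 − (0)) × 4096/3.88 = 1667.8205 → nearest code k = 1668.
V_code = V_min + k × range/2^12 = 0 + 1668 × 3.88/4096 = 1.580039063 V.
Error = V_in − V_code = 1.579869 − (1.580039063) = −170 µV.

−170 µV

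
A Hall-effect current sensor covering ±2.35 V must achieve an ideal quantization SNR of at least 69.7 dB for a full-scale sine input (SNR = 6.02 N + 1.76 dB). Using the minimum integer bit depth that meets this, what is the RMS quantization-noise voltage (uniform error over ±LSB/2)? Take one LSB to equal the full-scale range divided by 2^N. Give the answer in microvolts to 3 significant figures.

331 µV

Full-scale range = 2.35 V − (-2.35 V) = 4.7 V.
6.02 N + 1.76 ≥ 69.7 gives N ≥ 11.286, so the minimum integer is 12.
One LSB is 4.7 V / 4096 = 1.1475 mV.
σ_q = LSB/√12 = 1.1475 mV/3.4641 = 331 µV.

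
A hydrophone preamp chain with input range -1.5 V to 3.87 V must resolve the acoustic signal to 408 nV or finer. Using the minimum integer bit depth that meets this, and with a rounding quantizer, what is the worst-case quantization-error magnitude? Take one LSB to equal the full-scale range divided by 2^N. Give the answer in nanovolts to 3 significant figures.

160 nV

Range = 3.87 − (-1.5) = 5.37 V.
Required number of levels: 5.37/408 nV = 1.3162e7; smallest N with 2^N ≥ that is 24.
One LSB is 5.37 V / 16777216 = 320.08 nV.
Max error for round-to-nearest is LSB/2 = 160 nV.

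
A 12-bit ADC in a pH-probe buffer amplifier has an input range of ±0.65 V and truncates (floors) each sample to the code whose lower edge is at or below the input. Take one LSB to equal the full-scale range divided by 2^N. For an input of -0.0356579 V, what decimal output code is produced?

1935

Range = 0.65 − (-0.65) = 1.3 V. LSB = 1.3 V / 2^12 ≈ 317.4 µV.
code = ⌊(V_in − V_min)/LSB⌋ = ⌊(V_in − V_min) × 2^12 / range⌋
     = ⌊(-0.0356579 − (-0.65)) × 4096 / 1.3⌋ = ⌊0.6143421 × 4096/1.3⌋
     = ⌊1935.650⌋ = 1935.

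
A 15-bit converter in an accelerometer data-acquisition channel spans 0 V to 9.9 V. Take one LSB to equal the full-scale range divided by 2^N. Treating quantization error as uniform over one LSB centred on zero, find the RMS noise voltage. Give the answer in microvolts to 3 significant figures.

Span = 9.9 V.
LSB = 9.9 V / 2^15 = 302.12 µV.
For a uniform distribution on [−LSB/2, +LSB/2], V_rms = LSB/√12 = 302.12 µV/3.4641 = 87.2 µV.

87.2 µV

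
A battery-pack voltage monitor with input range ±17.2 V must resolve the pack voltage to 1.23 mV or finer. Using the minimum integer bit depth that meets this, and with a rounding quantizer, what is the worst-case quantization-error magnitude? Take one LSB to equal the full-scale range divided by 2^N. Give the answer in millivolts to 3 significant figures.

Span: 17.2 V − (-17.2 V) = 34.4 V.
Need 2^N ≥ 34.4 V / 1.23 mV = 27970 → N_min = 15.
LSB = 34.4 V / 2^15 = 1.0498 mV.
Max error for round-to-nearest is LSB/2 = 0.525 mV.

0.525 mV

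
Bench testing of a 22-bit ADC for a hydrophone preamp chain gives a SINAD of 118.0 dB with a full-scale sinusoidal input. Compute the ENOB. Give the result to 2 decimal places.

19.31 bits

Inverting SNR = 6.02 N + 1.76: N_eff = (118.0 − 1.76)/6.02 = 19.3090.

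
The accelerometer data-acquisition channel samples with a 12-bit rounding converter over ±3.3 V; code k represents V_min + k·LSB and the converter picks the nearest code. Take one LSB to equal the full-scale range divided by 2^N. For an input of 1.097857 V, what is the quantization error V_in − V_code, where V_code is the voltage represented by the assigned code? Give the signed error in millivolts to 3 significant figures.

The full-scale span is 3.3 − (-3.3) = 6.6 V. LSB = 6.6 V / 2^12 ≈ 1.611 mV.
(V_in − V_min)/LSB = (1.097857 − (-3.3)) × 4096/6.6 = 2729.3367 → nearest code k = 2729.
Reconstructed level: -3.3 + 2729 × 6.6/4096 V = 1.097314453 V.
V_in − V_code = 1.097857 − (1.097314453) = +0.543 mV.

+0.543 mV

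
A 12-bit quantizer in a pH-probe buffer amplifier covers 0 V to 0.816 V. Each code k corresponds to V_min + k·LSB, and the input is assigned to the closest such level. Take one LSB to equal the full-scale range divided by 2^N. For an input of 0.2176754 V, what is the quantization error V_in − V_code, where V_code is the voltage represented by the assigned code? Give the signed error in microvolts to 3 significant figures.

V_FS = 0.816 V. LSB = 0.816 V / 2^12 ≈ 199.2 µV.
Position in LSBs: (0.2176754 − (0)) × 4096/0.816 = 1092.6451; rounding gives k = 1093.
Reconstructed level: 0 + 1093 × 0.816/4096 V = 0.2177460938 V.
V_in − V_code = 0.2176754 − (0.2177460938) = −70.7 µV.

−70.7 µV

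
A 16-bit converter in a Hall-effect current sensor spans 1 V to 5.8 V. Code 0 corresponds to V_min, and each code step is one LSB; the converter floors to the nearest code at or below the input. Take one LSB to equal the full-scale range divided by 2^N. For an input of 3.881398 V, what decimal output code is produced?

The full-scale span is 5.8 − (1) = 4.8 V. LSB = 4.8 V / 2^16 ≈ 73.24 µV.
(V_in − V_min) × 2^16/range = (3.881398 − (1)) × 65536/4.8 = 39340.687.
Floor → code = 39340.

39340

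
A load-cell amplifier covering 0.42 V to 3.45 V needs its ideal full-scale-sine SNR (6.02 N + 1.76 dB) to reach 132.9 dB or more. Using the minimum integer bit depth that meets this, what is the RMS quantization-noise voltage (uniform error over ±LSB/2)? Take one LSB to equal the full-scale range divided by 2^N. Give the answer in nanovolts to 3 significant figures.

209 nV

Range = 3.45 − (0.42) = 3.03 V.
Solving 6.02 N ≥ 132.9 − 1.76: N ≥ 21.784. Round up → N = 22.
One LSB is 3.03 V / 4194304 = 0.72241 µV.
RMS noise = LSB/√12 = 209 nV.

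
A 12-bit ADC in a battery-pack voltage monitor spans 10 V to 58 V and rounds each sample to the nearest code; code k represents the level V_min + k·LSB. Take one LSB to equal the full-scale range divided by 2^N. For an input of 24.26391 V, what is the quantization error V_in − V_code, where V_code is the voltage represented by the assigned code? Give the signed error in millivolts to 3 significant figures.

Span: 58 V − (10 V) = 48 V. LSB = 48 V / 2^12 ≈ 11.72 mV.
(24.26391 − (10)) / LSB = 14.26391 × 4096/48 = 1217.1870. Nearest integer: k = 1217.
Reconstructed level: 10 + 1217 × 48/4096 V = 24.26171875 V.
Error = V_in − V_code = 24.26391 − (24.26171875) = +2.19 mV.

+2.19 mV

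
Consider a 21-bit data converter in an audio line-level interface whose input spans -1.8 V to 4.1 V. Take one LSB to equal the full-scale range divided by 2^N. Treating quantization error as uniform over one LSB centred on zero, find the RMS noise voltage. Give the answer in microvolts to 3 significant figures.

0.812 µV

Full-scale range = 4.1 V − (-1.8 V) = 5.9 V.
One LSB is 5.9 V / 2097152 = 2.8133 µV.
RMS of a uniform error over width LSB is LSB/√12 = 0.812 µV.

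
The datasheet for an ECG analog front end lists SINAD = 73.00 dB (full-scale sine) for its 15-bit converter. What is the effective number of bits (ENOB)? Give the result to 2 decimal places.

11.83 bits

ENOB = (73.00 − 1.76)/6.02 = 11.8339 bits.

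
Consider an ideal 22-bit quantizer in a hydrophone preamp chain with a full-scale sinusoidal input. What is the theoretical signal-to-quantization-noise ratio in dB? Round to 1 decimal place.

134.2 dB

For an ideal N-bit converter with full-scale sine input, SNR = 6.02 N + 1.76 dB. SNR = 6.02 × 22 + 1.76 = 132.44 + 1.76 = 134.20 dB.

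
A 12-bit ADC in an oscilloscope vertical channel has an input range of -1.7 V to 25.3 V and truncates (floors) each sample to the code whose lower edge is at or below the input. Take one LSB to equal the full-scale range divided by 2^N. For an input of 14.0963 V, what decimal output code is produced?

The full-scale span is 25.3 − (-1.7) = 27 V. LSB = 27 V / 2^12 ≈ 6.592 mV.
code = ⌊(V_in − V_min)/LSB⌋ = ⌊(V_in − V_min) × 2^12 / range⌋
     = ⌊(14.0963 − (-1.7)) × 4096 / 27⌋ = ⌊15.7963 × 4096/27⌋
     = ⌊2396.357⌋ = 2396.

2396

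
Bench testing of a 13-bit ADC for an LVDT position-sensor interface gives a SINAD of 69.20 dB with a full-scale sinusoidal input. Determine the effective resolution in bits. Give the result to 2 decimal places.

ENOB = (SINAD − 1.76) / 6.02 = (69.20 − 1.76) / 6.02 = 67.44 / 6.02 = 11.2027.

11.20 bits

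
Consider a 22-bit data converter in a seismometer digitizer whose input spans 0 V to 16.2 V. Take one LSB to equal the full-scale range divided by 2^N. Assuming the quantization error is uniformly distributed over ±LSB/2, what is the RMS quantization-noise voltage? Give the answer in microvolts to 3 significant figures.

Full-scale range = 16.2 V.
LSB = 16.2 V ÷ 2^22 = 16.2/4194304 V = 3.8624 µV.
For a uniform distribution on [−LSB/2, +LSB/2], V_rms = LSB/√12 = 3.8624 µV/3.4641 = 1.11 µV.

1.11 µV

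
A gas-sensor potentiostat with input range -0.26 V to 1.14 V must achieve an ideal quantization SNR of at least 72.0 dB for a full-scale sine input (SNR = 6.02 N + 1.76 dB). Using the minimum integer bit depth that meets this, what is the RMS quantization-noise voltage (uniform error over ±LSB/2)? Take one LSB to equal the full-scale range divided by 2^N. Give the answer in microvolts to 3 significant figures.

98.7 µV

Span: 1.14 V − (-0.26 V) = 1.4 V.
6.02 N + 1.76 ≥ 72.0 gives N ≥ 11.668, so the minimum integer is 12.
Step size = 1.4/4096 V = 341.80 µV.
σ_q = LSB/√12 = 341.80 µV/3.4641 = 98.7 µV.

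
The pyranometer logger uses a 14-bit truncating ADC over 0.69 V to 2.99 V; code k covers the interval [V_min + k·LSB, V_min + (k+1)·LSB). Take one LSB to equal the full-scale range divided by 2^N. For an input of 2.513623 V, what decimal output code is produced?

Range = 2.99 − (0.69) = 2.3 V. LSB = 2.3 V / 2^14 ≈ 140.4 µV.
(V_in − V_min) × 2^14/range = (2.513623 − (0.69)) × 16384/2.3 = 12990.539.
Floor → code = 12990.

12990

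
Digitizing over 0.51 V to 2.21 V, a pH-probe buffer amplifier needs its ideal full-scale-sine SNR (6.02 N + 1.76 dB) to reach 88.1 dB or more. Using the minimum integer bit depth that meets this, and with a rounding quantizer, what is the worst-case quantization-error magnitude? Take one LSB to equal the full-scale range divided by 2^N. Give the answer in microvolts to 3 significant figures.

The full-scale span is 2.21 − (0.51) = 1.7 V.
6.02 N + 1.76 ≥ 88.1 gives N ≥ 14.342, so the minimum integer is 15.
One LSB is 1.7 V / 32768 = 51.880 µV.
|e|_max = LSB/2 = 25.9 µV.

25.9 µV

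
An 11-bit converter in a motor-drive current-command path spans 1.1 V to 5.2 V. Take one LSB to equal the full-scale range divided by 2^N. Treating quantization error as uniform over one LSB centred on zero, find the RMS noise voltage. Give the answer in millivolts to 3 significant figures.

Span: 5.2 V − (1.1 V) = 4.1 V.
One LSB is 4.1 V / 2048 = 2.0020 mV.
For a uniform distribution on [−LSB/2, +LSB/2], V_rms = LSB/√12 = 2.0020 mV/3.4641 = 0.578 mV.

0.578 mV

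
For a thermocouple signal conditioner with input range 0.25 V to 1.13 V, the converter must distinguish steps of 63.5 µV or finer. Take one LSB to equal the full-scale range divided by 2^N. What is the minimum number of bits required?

Full-scale range = 1.13 V − (0.25 V) = 0.88 V.
Levels needed ≥ 0.88/63.5 µV = 13860. 2^14 = 16384 suffices, so N_min = 14.

14 bits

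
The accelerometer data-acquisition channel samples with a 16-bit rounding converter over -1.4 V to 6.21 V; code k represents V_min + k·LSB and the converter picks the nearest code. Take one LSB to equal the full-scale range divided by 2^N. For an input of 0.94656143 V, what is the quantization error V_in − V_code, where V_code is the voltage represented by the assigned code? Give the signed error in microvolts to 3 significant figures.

+20.9 µV

Full-scale range = 6.21 V − (-1.4 V) = 7.61 V. LSB = 7.61 V / 2^16 ≈ 116.1 µV.
Position in LSBs: (0.94656143 − (-1.4)) × 65536/7.61 = 20208.1800; rounding gives k = 20208.
V_code = V_min + k × range/2^16 = -1.4 + 20208 × 7.61/65536 = 0.94654052734 V.
Error = V_in − V_code = 0.94656143 − (0.94654052734) = +20.9 µV.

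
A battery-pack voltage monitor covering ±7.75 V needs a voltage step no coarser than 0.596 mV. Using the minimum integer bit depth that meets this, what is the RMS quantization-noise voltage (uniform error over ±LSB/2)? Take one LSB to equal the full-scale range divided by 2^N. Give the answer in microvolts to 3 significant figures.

137 µV

Full-scale range = 7.75 V − (-7.75 V) = 15.5 V.
15.5 V / 0.596 mV = 26010. Since 2^14 = 16384 and 2^15 = 32768, N = 15.
LSB = 15.5 V ÷ 2^15 = 15.5/32768 V = 473.02 µV.
RMS noise = LSB/√12 = 137 µV.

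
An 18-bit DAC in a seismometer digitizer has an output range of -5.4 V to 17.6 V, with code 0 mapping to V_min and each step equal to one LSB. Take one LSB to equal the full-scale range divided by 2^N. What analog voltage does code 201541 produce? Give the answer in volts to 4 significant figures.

The full-scale span is 17.6 − (-5.4) = 23 V. LSB = 23 V / 2^18.
V_out = V_min + code × LSB = -5.4 V + 201541 × 23 V / 262144
      = -5.4 V + 17.6828 V = 12.2828 V.

12.28 V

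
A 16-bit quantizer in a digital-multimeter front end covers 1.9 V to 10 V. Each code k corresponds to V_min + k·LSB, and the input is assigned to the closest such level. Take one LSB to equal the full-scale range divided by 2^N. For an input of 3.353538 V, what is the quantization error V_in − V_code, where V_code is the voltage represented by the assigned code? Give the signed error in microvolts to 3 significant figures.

+46.8 µV

The full-scale span is 10 − (1.9) = 8.1 V. LSB = 8.1 V / 2^16 ≈ 123.6 µV.
(V_in − V_min)/LSB = (3.353538 − (1.9)) × 65536/8.1 = 11760.3786 → nearest code k = 11760.
V_code = V_min + k × range/2^16 = 1.9 + 11760 × 8.1/65536 = 3.3534912109 V.
Error = V_in − V_code = 3.353538 − (3.3534912109) = +46.8 µV.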